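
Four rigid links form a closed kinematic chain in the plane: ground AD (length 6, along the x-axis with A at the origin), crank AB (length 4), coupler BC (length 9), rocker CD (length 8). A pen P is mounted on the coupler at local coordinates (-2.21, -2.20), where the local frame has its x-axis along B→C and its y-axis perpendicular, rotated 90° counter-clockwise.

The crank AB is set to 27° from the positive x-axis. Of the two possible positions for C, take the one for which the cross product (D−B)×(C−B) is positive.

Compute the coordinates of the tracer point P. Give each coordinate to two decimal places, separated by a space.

A=(0,0), D=(6.00,0)
B = A + 4.00·(cos27°, sin27°) = (3.5640, 1.8160)
|BD| = 3.0384
circle(B,9.00) ∩ circle(D,8.00): a=4.3167, h=7.8972
  candidates: C₊=(11.7449,5.5674) cross=23.995; C₋=(2.3049,-7.0955) cross=-23.995
  mode + wants cross > 0 → take C=(11.7449,5.5674) (cross=23.995)
ex = (C−B)/|BC| = (0.9090,0.4168); ey = (-0.4168,0.9090)
P = B + -2.21·ex + -2.20·ey = (2.4722,-1.1050)

2.47 -1.10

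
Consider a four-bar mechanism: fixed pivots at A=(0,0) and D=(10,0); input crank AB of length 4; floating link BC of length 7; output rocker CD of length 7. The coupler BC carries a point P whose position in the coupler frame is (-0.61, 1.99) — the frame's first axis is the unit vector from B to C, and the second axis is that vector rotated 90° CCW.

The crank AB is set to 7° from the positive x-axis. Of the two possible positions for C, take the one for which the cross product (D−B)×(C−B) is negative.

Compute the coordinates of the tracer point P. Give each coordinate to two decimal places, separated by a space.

A=(0,0), D=(10.00,0)
B = A + 4.00·(cos7°, sin7°) = (3.9702, 0.4875)
|BD| = 6.0495
circle(B,7.00) ∩ circle(D,7.00): a=3.0247, h=6.3128
  candidates: C₊=(7.4938,6.5360) cross=38.189; C₋=(6.4764,-6.0485) cross=-38.189
  mode - wants cross < 0 → take C=(6.4764,-6.0485) (cross=-38.189)
ex = (C−B)/|BC| = (0.3580,-0.9337); ey = (0.9337,0.3580)
P = B + -0.61·ex + 1.99·ey = (5.6099,1.7695)

5.61 1.77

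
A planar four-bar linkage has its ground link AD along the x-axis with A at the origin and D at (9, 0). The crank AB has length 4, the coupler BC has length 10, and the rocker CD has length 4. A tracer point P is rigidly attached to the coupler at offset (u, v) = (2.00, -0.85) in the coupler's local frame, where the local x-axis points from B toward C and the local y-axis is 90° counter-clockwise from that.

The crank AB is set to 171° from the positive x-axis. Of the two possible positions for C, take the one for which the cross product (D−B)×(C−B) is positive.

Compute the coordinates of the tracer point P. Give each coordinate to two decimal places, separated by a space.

A=(0,0), D=(9.00,0)
B = A + 4.00·(cos171°, sin171°) = (-3.9508, 0.6257)
|BD| = 12.9659
circle(B,10.00) ∩ circle(D,4.00): a=9.7222, h=2.3407
  candidates: C₊=(5.8731,2.4945) cross=30.349; C₋=(5.6472,-2.1814) cross=-30.349
  mode + wants cross > 0 → take C=(5.8731,2.4945) (cross=30.349)
ex = (C−B)/|BC| = (0.9824,0.1869); ey = (-0.1869,0.9824)
P = B + 2.00·ex + -0.85·ey = (-1.8271,0.1645)

-1.83 0.16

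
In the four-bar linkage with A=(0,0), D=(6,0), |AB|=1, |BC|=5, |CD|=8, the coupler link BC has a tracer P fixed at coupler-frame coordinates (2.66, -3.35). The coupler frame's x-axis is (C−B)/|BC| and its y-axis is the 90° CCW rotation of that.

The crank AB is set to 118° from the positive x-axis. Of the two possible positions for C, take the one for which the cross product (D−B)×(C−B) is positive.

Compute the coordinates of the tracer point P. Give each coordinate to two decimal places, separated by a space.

3.33 2.86

A=(0,0), D=(6.00,0)
B = A + 1.00·(cos118°, sin118°) = (-0.4695, 0.8829)
|BD| = 6.5294
circle(B,5.00) ∩ circle(D,8.00): a=0.2783, h=4.9923
  candidates: C₊=(0.4813,5.7917) cross=32.597; C₋=(-0.8689,-4.1011) cross=-32.597
  mode + wants cross > 0 → take C=(0.4813,5.7917) (cross=32.597)
ex = (C−B)/|BC| = (0.1902,0.9818); ey = (-0.9818,0.1902)
P = B + 2.66·ex + -3.35·ey = (3.3252,2.8574)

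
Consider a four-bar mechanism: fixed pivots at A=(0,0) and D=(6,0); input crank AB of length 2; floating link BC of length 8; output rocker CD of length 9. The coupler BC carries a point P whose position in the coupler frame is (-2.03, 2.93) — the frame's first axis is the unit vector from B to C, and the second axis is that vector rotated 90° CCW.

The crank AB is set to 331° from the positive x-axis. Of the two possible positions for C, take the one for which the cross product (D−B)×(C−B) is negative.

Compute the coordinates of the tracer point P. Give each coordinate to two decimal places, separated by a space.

4.08 1.73

A=(0,0), D=(6.00,0)
B = A + 2.00·(cos331°, sin331°) = (1.7492, -0.9696)
|BD| = 4.3599
circle(B,8.00) ∩ circle(D,9.00): a=0.2304, h=7.9967
  candidates: C₊=(0.1955,6.8780) cross=34.865; C₋=(3.7523,-8.7148) cross=-34.865
  mode - wants cross < 0 → take C=(3.7523,-8.7148) (cross=-34.865)
ex = (C−B)/|BC| = (0.2504,-0.9681); ey = (0.9681,0.2504)
P = B + -2.03·ex + 2.93·ey = (4.0776,1.7293)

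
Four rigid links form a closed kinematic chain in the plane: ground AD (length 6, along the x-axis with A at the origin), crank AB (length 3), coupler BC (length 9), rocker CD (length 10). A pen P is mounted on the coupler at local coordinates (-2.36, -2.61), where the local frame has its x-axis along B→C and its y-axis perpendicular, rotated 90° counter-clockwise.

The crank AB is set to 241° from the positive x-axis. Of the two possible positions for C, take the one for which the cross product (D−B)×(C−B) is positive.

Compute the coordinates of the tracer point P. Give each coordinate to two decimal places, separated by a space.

1.22 -4.91

A=(0,0), D=(6.00,0)
B = A + 3.00·(cos241°, sin241°) = (-1.4544, -2.6239)
|BD| = 7.9027
circle(B,9.00) ∩ circle(D,10.00): a=2.7492, h=8.5698
  candidates: C₊=(-1.7065,6.3726) cross=67.725; C₋=(3.9842,-9.7947) cross=-67.725
  mode + wants cross > 0 → take C=(-1.7065,6.3726) (cross=67.725)
ex = (C−B)/|BC| = (-0.0280,0.9996); ey = (-0.9996,-0.0280)
P = B + -2.36·ex + -2.61·ey = (1.2206,-4.9098)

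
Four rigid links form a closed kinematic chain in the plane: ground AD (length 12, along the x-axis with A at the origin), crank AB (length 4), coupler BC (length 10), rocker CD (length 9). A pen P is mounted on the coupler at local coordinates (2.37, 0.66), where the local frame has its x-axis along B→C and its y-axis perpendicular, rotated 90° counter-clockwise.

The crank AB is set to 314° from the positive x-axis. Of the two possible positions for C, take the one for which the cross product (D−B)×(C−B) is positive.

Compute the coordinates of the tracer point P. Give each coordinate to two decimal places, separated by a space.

A=(0,0), D=(12.00,0)
B = A + 4.00·(cos314°, sin314°) = (2.7786, -2.8774)
|BD| = 9.6599
circle(B,10.00) ∩ circle(D,9.00): a=5.8134, h=8.1366
  candidates: C₊=(5.9045,6.6215) cross=78.599; C₋=(10.7518,-8.9130) cross=-78.599
  mode + wants cross > 0 → take C=(5.9045,6.6215) (cross=78.599)
ex = (C−B)/|BC| = (0.3126,0.9499); ey = (-0.9499,0.3126)
P = B + 2.37·ex + 0.66·ey = (2.8925,-0.4198)

2.89 -0.42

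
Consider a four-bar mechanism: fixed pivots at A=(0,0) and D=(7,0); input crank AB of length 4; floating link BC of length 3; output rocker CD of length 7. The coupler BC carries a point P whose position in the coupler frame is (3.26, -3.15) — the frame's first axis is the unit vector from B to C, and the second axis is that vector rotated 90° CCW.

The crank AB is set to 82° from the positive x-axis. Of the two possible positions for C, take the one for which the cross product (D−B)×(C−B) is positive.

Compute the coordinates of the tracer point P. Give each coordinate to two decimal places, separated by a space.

5.05 3.34

A=(0,0), D=(7.00,0)
B = A + 4.00·(cos82°, sin82°) = (0.5567, 3.9611)
|BD| = 7.5635
circle(B,3.00) ∩ circle(D,7.00): a=1.1375, h=2.7760
  candidates: C₊=(2.9795,5.7302) cross=20.996; C₋=(0.0719,1.0005) cross=-20.996
  mode + wants cross > 0 → take C=(2.9795,5.7302) (cross=20.996)
ex = (C−B)/|BC| = (0.8076,0.5897); ey = (-0.5897,0.8076)
P = B + 3.26·ex + -3.15·ey = (5.0471,3.3396)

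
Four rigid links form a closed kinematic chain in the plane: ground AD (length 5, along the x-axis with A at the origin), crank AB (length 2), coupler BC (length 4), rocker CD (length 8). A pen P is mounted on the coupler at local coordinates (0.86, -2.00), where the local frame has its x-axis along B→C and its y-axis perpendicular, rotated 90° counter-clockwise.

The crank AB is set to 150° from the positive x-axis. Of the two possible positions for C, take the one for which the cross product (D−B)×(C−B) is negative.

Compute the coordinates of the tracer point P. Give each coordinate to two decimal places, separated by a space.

A=(0,0), D=(5.00,0)
B = A + 2.00·(cos150°, sin150°) = (-1.7321, 1.0000)
|BD| = 6.8059
circle(B,4.00) ∩ circle(D,8.00): a=-0.1234, h=3.9981
  candidates: C₊=(-1.2667,4.9728) cross=27.211; C₋=(-2.4415,-2.9366) cross=-27.211
  mode - wants cross < 0 → take C=(-2.4415,-2.9366) (cross=-27.211)
ex = (C−B)/|BC| = (-0.1774,-0.9841); ey = (0.9841,-0.1774)
P = B + 0.86·ex + -2.00·ey = (-3.8529,0.5084)

-3.85 0.51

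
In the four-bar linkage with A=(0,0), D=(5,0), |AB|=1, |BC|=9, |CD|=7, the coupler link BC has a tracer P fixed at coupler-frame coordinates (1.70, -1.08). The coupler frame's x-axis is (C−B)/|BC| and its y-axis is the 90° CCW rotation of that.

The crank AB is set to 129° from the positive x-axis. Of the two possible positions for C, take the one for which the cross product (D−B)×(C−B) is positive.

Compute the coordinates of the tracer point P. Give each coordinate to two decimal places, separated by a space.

A=(0,0), D=(5.00,0)
B = A + 1.00·(cos129°, sin129°) = (-0.6293, 0.7771)
|BD| = 5.6827
circle(B,9.00) ∩ circle(D,7.00): a=5.6569, h=7.0000
  candidates: C₊=(5.9317,6.9377) cross=39.779; C₋=(4.0172,-6.9307) cross=-39.779
  mode + wants cross > 0 → take C=(5.9317,6.9377) (cross=39.779)
ex = (C−B)/|BC| = (0.7290,0.6845); ey = (-0.6845,0.7290)
P = B + 1.70·ex + -1.08·ey = (1.3493,1.1535)

1.35 1.15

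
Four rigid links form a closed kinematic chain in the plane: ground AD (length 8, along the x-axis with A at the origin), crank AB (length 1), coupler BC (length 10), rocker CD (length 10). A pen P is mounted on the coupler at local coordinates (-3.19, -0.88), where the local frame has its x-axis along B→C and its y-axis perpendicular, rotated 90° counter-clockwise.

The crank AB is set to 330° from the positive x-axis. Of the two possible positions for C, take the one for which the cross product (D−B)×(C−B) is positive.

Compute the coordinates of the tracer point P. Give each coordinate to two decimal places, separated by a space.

A=(0,0), D=(8.00,0)
B = A + 1.00·(cos330°, sin330°) = (0.8660, -0.5000)
|BD| = 7.1515
circle(B,10.00) ∩ circle(D,10.00): a=3.5757, h=9.3388
  candidates: C₊=(3.7801,9.0660) cross=66.787; C₋=(5.0859,-9.5660) cross=-66.787
  mode + wants cross > 0 → take C=(3.7801,9.0660) (cross=66.787)
ex = (C−B)/|BC| = (0.2914,0.9566); ey = (-0.9566,0.2914)
P = B + -3.19·ex + -0.88·ey = (0.7782,-3.8080)

0.78 -3.81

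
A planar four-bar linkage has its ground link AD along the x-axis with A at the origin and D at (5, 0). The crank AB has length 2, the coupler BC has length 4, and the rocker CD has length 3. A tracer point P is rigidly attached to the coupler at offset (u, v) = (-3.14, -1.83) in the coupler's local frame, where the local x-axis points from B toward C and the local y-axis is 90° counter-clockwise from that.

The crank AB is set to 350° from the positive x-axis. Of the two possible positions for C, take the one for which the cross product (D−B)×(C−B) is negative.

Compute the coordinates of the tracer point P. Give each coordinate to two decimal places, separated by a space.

-1.59 0.37

A=(0,0), D=(5.00,0)
B = A + 2.00·(cos350°, sin350°) = (1.9696, -0.3473)
|BD| = 3.0502
circle(B,4.00) ∩ circle(D,3.00): a=2.6726, h=2.9761
  candidates: C₊=(4.2859,2.9138) cross=9.078; C₋=(4.9637,-2.9998) cross=-9.078
  mode - wants cross < 0 → take C=(4.9637,-2.9998) (cross=-9.078)
ex = (C−B)/|BC| = (0.7485,-0.6631); ey = (0.6631,0.7485)
P = B + -3.14·ex + -1.83·ey = (-1.5942,0.3651)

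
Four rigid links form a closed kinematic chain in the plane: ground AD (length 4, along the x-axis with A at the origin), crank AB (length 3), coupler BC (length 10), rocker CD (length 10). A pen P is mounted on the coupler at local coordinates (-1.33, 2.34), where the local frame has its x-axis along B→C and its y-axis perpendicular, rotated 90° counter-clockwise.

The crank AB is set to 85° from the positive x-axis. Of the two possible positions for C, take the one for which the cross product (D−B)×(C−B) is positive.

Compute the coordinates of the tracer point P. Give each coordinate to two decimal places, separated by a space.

-2.22 4.03

A=(0,0), D=(4.00,0)
B = A + 3.00·(cos85°, sin85°) = (0.2615, 2.9886)
|BD| = 4.7863
circle(B,10.00) ∩ circle(D,10.00): a=2.3931, h=9.7094
  candidates: C₊=(8.1934,9.0783) cross=46.472; C₋=(-3.9319,-6.0897) cross=-46.472
  mode + wants cross > 0 → take C=(8.1934,9.0783) (cross=46.472)
ex = (C−B)/|BC| = (0.7932,0.6090); ey = (-0.6090,0.7932)
P = B + -1.33·ex + 2.34·ey = (-2.2185,4.0347)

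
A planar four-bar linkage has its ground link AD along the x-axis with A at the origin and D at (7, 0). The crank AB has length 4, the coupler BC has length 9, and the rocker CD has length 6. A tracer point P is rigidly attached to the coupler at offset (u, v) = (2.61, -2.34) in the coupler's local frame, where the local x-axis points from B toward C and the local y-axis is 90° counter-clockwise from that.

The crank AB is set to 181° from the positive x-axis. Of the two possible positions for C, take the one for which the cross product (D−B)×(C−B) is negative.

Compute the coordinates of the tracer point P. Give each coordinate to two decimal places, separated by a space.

A=(0,0), D=(7.00,0)
B = A + 4.00·(cos181°, sin181°) = (-3.9994, -0.0698)
|BD| = 10.9996
circle(B,9.00) ∩ circle(D,6.00): a=7.5453, h=4.9059
  candidates: C₊=(3.5147,4.8839) cross=53.963; C₋=(3.5769,-4.9277) cross=-53.963
  mode - wants cross < 0 → take C=(3.5769,-4.9277) (cross=-53.963)
ex = (C−B)/|BC| = (0.8418,-0.5398); ey = (0.5398,0.8418)
P = B + 2.61·ex + -2.34·ey = (-3.0653,-3.4484)

-3.07 -3.45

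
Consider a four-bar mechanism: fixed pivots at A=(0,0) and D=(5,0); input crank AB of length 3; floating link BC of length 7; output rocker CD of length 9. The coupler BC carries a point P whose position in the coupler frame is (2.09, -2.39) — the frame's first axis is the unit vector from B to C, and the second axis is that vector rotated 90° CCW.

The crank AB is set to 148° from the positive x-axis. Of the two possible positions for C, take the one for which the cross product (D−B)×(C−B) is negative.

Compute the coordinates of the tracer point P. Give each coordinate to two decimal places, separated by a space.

A=(0,0), D=(5.00,0)
B = A + 3.00·(cos148°, sin148°) = (-2.5441, 1.5898)
|BD| = 7.7098
circle(B,7.00) ∩ circle(D,9.00): a=1.7796, h=6.7700
  candidates: C₊=(0.5932,7.8473) cross=52.196; C₋=(-2.1987,-5.4017) cross=-52.196
  mode - wants cross < 0 → take C=(-2.1987,-5.4017) (cross=-52.196)
ex = (C−B)/|BC| = (0.0493,-0.9988); ey = (0.9988,0.0493)
P = B + 2.09·ex + -2.39·ey = (-4.8281,-0.6156)

-4.83 -0.62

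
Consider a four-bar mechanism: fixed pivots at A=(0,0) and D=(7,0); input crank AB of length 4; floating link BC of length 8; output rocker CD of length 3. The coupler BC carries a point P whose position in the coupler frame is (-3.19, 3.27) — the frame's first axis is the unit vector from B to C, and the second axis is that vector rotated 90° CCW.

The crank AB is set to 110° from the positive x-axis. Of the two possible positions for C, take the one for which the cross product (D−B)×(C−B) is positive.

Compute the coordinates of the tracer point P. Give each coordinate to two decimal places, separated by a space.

A=(0,0), D=(7.00,0)
B = A + 4.00·(cos110°, sin110°) = (-1.3681, 3.7588)
|BD| = 9.1735
circle(B,8.00) ∩ circle(D,3.00): a=7.5845, h=2.5446
  candidates: C₊=(6.5932,2.9723) cross=23.343; C₋=(4.5079,-1.6701) cross=-23.343
  mode + wants cross > 0 → take C=(6.5932,2.9723) (cross=23.343)
ex = (C−B)/|BC| = (0.9952,-0.0983); ey = (0.0983,0.9952)
P = B + -3.19·ex + 3.27·ey = (-4.2212,7.3265)

-4.22 7.33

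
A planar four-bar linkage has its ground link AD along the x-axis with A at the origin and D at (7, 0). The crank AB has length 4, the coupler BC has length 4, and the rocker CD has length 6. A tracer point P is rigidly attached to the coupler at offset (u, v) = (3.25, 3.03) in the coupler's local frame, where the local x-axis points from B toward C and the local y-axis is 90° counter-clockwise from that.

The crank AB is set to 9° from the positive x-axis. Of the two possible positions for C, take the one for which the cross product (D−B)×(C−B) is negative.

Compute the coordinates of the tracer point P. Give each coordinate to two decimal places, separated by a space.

4.49 -3.79

A=(0,0), D=(7.00,0)
B = A + 4.00·(cos9°, sin9°) = (3.9508, 0.6257)
|BD| = 3.1128
circle(B,4.00) ∩ circle(D,6.00): a=-1.6562, h=3.6410
  candidates: C₊=(3.0603,4.5254) cross=11.334; C₋=(1.5965,-2.6080) cross=-11.334
  mode - wants cross < 0 → take C=(1.5965,-2.6080) (cross=-11.334)
ex = (C−B)/|BC| = (-0.5886,-0.8084); ey = (0.8084,-0.5886)
P = B + 3.25·ex + 3.03·ey = (4.4875,-3.7851)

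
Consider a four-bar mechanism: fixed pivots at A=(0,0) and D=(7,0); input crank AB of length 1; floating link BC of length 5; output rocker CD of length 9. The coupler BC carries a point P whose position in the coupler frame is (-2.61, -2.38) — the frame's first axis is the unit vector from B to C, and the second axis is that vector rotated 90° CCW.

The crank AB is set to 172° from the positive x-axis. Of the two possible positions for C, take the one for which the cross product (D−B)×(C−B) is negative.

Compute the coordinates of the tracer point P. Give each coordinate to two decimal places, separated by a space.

-3.57 2.55

A=(0,0), D=(7.00,0)
B = A + 1.00·(cos172°, sin172°) = (-0.9903, 0.1392)
|BD| = 7.9915
circle(B,5.00) ∩ circle(D,9.00): a=0.4920, h=4.9757
  candidates: C₊=(-0.4117,5.1056) cross=39.763; C₋=(-0.5850,-4.8444) cross=-39.763
  mode - wants cross < 0 → take C=(-0.5850,-4.8444) (cross=-39.763)
ex = (C−B)/|BC| = (0.0811,-0.9967); ey = (0.9967,0.0811)
P = B + -2.61·ex + -2.38·ey = (-3.5740,2.5477)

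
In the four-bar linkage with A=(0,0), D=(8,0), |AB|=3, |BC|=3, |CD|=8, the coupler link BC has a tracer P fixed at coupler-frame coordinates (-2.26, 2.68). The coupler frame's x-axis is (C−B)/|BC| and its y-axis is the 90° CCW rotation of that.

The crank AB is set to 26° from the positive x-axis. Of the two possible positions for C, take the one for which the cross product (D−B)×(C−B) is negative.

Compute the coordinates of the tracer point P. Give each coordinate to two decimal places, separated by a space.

5.90 -0.10

A=(0,0), D=(8.00,0)
B = A + 3.00·(cos26°, sin26°) = (2.6964, 1.3151)
|BD| = 5.4642
circle(B,3.00) ∩ circle(D,8.00): a=-2.3006, h=1.9254
  candidates: C₊=(0.9268,3.7376) cross=10.521; C₋=(-0.0000,0.0000) cross=-10.521
  mode - wants cross < 0 → take C=(-0.0000,0.0000) (cross=-10.521)
ex = (C−B)/|BC| = (-0.8988,-0.4384); ey = (0.4384,-0.8988)
P = B + -2.26·ex + 2.68·ey = (5.9025,-0.1029)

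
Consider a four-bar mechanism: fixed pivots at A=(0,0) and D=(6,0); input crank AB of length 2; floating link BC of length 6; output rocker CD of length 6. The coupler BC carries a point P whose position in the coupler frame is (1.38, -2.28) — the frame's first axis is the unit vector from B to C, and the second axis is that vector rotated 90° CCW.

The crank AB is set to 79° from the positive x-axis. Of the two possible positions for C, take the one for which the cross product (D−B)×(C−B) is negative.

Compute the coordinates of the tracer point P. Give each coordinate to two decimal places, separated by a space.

A=(0,0), D=(6.00,0)
B = A + 2.00·(cos79°, sin79°) = (0.3816, 1.9633)
|BD| = 5.9515
circle(B,6.00) ∩ circle(D,6.00): a=2.9758, h=5.2101
  candidates: C₊=(4.9095,5.9001) cross=31.008; C₋=(1.4721,-3.9368) cross=-31.008
  mode - wants cross < 0 → take C=(1.4721,-3.9368) (cross=-31.008)
ex = (C−B)/|BC| = (0.1818,-0.9833); ey = (0.9833,0.1818)
P = B + 1.38·ex + -2.28·ey = (-1.6096,0.1918)

-1.61 0.19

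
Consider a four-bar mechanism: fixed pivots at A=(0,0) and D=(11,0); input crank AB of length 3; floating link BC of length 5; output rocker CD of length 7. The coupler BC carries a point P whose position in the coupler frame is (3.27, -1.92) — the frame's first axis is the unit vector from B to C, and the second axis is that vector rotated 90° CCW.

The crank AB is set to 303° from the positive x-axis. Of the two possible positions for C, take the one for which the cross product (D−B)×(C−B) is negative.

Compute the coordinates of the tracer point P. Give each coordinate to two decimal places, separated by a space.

A=(0,0), D=(11.00,0)
B = A + 3.00·(cos303°, sin303°) = (1.6339, -2.5160)
|BD| = 9.6981
circle(B,5.00) ∩ circle(D,7.00): a=3.6117, h=3.4577
  candidates: C₊=(4.2249,1.7603) cross=33.533; C₋=(6.0190,-4.9183) cross=-33.533
  mode - wants cross < 0 → take C=(6.0190,-4.9183) (cross=-33.533)
ex = (C−B)/|BC| = (0.8770,-0.4805); ey = (0.4805,0.8770)
P = B + 3.27·ex + -1.92·ey = (3.5793,-5.7710)

3.58 -5.77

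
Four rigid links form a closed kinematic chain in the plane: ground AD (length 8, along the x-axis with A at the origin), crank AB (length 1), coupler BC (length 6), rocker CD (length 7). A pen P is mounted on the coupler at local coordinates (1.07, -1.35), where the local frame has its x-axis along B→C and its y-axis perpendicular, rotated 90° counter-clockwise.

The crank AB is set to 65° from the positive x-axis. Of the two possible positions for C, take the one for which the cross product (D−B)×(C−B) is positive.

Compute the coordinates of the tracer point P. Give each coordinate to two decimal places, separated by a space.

A=(0,0), D=(8.00,0)
B = A + 1.00·(cos65°, sin65°) = (0.4226, 0.9063)
|BD| = 7.6314
circle(B,6.00) ∩ circle(D,7.00): a=2.9639, h=5.2168
  candidates: C₊=(3.9851,5.7342) cross=39.811; C₋=(2.7460,-4.6256) cross=-39.811
  mode + wants cross > 0 → take C=(3.9851,5.7342) (cross=39.811)
ex = (C−B)/|BC| = (0.5938,0.8046); ey = (-0.8046,0.5938)
P = B + 1.07·ex + -1.35·ey = (2.1442,0.9657)

2.14 0.97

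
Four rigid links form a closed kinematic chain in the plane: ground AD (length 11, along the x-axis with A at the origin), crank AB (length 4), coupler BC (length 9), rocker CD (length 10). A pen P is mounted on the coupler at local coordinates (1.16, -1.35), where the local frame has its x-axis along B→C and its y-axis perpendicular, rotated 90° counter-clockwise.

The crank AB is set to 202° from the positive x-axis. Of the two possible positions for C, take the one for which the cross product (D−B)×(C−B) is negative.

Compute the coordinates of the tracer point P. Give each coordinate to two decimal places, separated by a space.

-3.55 -3.27

A=(0,0), D=(11.00,0)
B = A + 4.00·(cos202°, sin202°) = (-3.7087, -1.4984)
|BD| = 14.7849
circle(B,9.00) ∩ circle(D,10.00): a=6.7499, h=5.9531
  candidates: C₊=(2.4031,5.1081) cross=88.015; C₋=(3.6097,-6.7368) cross=-88.015
  mode - wants cross < 0 → take C=(3.6097,-6.7368) (cross=-88.015)
ex = (C−B)/|BC| = (0.8132,-0.5820); ey = (0.5820,0.8132)
P = B + 1.16·ex + -1.35·ey = (-3.5512,-3.2714)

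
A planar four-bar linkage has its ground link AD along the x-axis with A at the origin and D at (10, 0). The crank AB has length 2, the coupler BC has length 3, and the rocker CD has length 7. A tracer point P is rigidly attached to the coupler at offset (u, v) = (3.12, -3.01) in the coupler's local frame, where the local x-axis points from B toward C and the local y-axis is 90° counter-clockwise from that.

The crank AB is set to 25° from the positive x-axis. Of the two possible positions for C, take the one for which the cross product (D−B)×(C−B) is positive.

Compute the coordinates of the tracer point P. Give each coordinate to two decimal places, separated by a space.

6.12 1.29

A=(0,0), D=(10.00,0)
B = A + 2.00·(cos25°, sin25°) = (1.8126, 0.8452)
|BD| = 8.2309
circle(B,3.00) ∩ circle(D,7.00): a=1.6856, h=2.4817
  candidates: C₊=(3.7441,3.1407) cross=20.427; C₋=(3.2344,-1.7964) cross=-20.427
  mode + wants cross > 0 → take C=(3.7441,3.1407) (cross=20.427)
ex = (C−B)/|BC| = (0.6438,0.7652); ey = (-0.7652,0.6438)
P = B + 3.12·ex + -3.01·ey = (6.1245,1.2946)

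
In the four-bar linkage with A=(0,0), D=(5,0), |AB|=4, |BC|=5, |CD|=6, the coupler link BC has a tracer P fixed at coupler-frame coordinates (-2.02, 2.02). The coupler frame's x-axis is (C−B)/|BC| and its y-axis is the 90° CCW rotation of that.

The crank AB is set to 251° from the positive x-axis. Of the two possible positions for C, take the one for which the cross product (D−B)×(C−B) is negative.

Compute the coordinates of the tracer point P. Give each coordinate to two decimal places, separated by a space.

-2.36 -1.13

A=(0,0), D=(5.00,0)
B = A + 4.00·(cos251°, sin251°) = (-1.3023, -3.7821)
|BD| = 7.3500
circle(B,5.00) ∩ circle(D,6.00): a=2.9267, h=4.0539
  candidates: C₊=(-0.8788,1.2000) cross=29.796; C₋=(3.2933,-5.7521) cross=-29.796
  mode - wants cross < 0 → take C=(3.2933,-5.7521) (cross=-29.796)
ex = (C−B)/|BC| = (0.9191,-0.3940); ey = (0.3940,0.9191)
P = B + -2.02·ex + 2.02·ey = (-2.3630,-1.1296)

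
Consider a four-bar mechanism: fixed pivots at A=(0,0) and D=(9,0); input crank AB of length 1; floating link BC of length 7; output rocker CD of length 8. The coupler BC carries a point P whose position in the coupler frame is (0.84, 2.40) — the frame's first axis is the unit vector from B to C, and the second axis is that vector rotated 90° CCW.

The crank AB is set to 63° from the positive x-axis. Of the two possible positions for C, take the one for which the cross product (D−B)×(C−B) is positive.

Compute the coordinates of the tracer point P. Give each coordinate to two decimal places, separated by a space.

A=(0,0), D=(9.00,0)
B = A + 1.00·(cos63°, sin63°) = (0.4540, 0.8910)
|BD| = 8.5923
circle(B,7.00) ∩ circle(D,8.00): a=3.4233, h=6.1058
  candidates: C₊=(4.4920,6.6089) cross=52.463; C₋=(3.2257,-5.5369) cross=-52.463
  mode + wants cross > 0 → take C=(4.4920,6.6089) (cross=52.463)
ex = (C−B)/|BC| = (0.5769,0.8168); ey = (-0.8168,0.5769)
P = B + 0.84·ex + 2.40·ey = (-1.0219,2.9616)

-1.02 2.96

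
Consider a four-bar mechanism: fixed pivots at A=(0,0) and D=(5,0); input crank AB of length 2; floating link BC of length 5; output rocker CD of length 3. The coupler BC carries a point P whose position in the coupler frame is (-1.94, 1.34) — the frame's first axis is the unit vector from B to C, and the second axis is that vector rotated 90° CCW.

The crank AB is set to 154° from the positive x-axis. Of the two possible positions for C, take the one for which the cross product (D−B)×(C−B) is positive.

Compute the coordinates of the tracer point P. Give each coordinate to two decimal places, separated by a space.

A=(0,0), D=(5.00,0)
B = A + 2.00·(cos154°, sin154°) = (-1.7976, 0.8767)
|BD| = 6.8539
circle(B,5.00) ∩ circle(D,3.00): a=4.5942, h=1.9732
  candidates: C₊=(3.0112,2.2461) cross=13.524; C₋=(2.5064,-1.6680) cross=-13.524
  mode + wants cross > 0 → take C=(3.0112,2.2461) (cross=13.524)
ex = (C−B)/|BC| = (0.9618,0.2739); ey = (-0.2739,0.9618)
P = B + -1.94·ex + 1.34·ey = (-4.0304,1.6342)

-4.03 1.63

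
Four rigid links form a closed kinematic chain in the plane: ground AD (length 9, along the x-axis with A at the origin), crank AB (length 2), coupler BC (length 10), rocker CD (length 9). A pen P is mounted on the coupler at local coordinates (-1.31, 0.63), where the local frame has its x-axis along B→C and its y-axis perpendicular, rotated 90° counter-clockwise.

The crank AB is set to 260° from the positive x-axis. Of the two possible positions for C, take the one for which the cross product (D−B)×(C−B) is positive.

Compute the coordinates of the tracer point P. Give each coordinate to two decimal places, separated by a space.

-1.44 -2.92

A=(0,0), D=(9.00,0)
B = A + 2.00·(cos260°, sin260°) = (-0.3473, -1.9696)
|BD| = 9.5526
circle(B,10.00) ∩ circle(D,9.00): a=5.7708, h=8.1669
  candidates: C₊=(3.6156,7.2117) cross=78.015; C₋=(6.9834,-8.7712) cross=-78.015
  mode + wants cross > 0 → take C=(3.6156,7.2117) (cross=78.015)
ex = (C−B)/|BC| = (0.3963,0.9181); ey = (-0.9181,0.3963)
P = B + -1.31·ex + 0.63·ey = (-1.4449,-2.9227)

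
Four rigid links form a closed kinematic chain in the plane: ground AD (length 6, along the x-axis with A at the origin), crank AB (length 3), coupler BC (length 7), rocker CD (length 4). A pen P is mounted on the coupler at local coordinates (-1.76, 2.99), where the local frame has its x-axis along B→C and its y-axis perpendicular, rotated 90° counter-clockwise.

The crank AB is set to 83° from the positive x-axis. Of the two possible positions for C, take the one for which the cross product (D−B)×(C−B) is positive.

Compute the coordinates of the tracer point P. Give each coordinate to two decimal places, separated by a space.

A=(0,0), D=(6.00,0)
B = A + 3.00·(cos83°, sin83°) = (0.3656, 2.9776)
|BD| = 6.3728
circle(B,7.00) ∩ circle(D,4.00): a=5.7755, h=3.9552
  candidates: C₊=(7.3199,3.7759) cross=25.205; C₋=(3.6239,-3.2178) cross=-25.205
  mode + wants cross > 0 → take C=(7.3199,3.7759) (cross=25.205)
ex = (C−B)/|BC| = (0.9935,0.1140); ey = (-0.1140,0.9935)
P = B + -1.76·ex + 2.99·ey = (-1.7239,5.7474)

-1.72 5.75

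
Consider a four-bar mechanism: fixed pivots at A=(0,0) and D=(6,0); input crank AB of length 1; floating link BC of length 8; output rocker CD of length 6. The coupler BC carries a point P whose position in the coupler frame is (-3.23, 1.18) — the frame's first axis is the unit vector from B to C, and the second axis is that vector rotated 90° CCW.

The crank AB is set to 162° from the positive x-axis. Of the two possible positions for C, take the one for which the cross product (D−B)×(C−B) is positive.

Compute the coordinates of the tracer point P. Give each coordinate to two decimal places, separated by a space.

A=(0,0), D=(6.00,0)
B = A + 1.00·(cos162°, sin162°) = (-0.9511, 0.3090)
|BD| = 6.9579
circle(B,8.00) ∩ circle(D,6.00): a=5.4911, h=5.8179
  candidates: C₊=(4.7930,5.8773) cross=40.481; C₋=(4.2762,-5.7470) cross=-40.481
  mode + wants cross > 0 → take C=(4.7930,5.8773) (cross=40.481)
ex = (C−B)/|BC| = (0.7180,0.6960); ey = (-0.6960,0.7180)
P = B + -3.23·ex + 1.18·ey = (-4.0915,-1.0919)

-4.09 -1.09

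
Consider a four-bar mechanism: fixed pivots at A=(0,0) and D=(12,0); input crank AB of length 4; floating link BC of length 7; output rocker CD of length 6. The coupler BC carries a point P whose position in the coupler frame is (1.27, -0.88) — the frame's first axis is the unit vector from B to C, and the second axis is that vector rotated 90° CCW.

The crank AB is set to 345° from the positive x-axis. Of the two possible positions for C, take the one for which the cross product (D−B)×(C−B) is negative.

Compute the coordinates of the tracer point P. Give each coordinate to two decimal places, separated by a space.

A=(0,0), D=(12.00,0)
B = A + 4.00·(cos345°, sin345°) = (3.8637, -1.0353)
|BD| = 8.2019
circle(B,7.00) ∩ circle(D,6.00): a=4.8934, h=5.0054
  candidates: C₊=(8.0862,4.5478) cross=41.054; C₋=(9.3498,-5.3830) cross=-41.054
  mode - wants cross < 0 → take C=(9.3498,-5.3830) (cross=-41.054)
ex = (C−B)/|BC| = (0.7837,-0.6211); ey = (0.6211,0.7837)
P = B + 1.27·ex + -0.88·ey = (4.3125,-2.5138)

4.31 -2.51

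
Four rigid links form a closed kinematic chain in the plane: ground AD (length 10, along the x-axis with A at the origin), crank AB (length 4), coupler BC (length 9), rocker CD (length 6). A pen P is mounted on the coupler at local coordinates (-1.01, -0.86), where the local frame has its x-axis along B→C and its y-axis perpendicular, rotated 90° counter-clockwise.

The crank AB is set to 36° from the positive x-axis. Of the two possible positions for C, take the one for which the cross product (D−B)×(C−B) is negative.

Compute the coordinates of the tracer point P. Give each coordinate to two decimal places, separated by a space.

A=(0,0), D=(10.00,0)
B = A + 4.00·(cos36°, sin36°) = (3.2361, 2.3511)
|BD| = 7.1609
circle(B,9.00) ∩ circle(D,6.00): a=6.7225, h=5.9840
  candidates: C₊=(11.5506,5.7962) cross=42.851; C₋=(7.6212,-5.5083) cross=-42.851
  mode - wants cross < 0 → take C=(7.6212,-5.5083) (cross=-42.851)
ex = (C−B)/|BC| = (0.4872,-0.8733); ey = (0.8733,0.4872)
P = B + -1.01·ex + -0.86·ey = (1.9929,2.8141)

1.99 2.81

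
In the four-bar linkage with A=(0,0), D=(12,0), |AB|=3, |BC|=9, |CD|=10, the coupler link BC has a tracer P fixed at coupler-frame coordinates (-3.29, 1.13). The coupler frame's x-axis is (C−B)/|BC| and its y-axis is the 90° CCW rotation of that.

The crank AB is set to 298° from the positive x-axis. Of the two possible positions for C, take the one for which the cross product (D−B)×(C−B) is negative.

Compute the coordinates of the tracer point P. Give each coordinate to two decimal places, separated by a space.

-0.10 0.48

A=(0,0), D=(12.00,0)
B = A + 3.00·(cos298°, sin298°) = (1.4084, -2.6488)
|BD| = 10.9178
circle(B,9.00) ∩ circle(D,10.00): a=4.5888, h=7.7423
  candidates: C₊=(3.9816,5.9755) cross=84.529; C₋=(7.7385,-9.0465) cross=-84.529
  mode - wants cross < 0 → take C=(7.7385,-9.0465) (cross=-84.529)
ex = (C−B)/|BC| = (0.7033,-0.7109); ey = (0.7109,0.7033)
P = B + -3.29·ex + 1.13·ey = (-0.1023,0.4846)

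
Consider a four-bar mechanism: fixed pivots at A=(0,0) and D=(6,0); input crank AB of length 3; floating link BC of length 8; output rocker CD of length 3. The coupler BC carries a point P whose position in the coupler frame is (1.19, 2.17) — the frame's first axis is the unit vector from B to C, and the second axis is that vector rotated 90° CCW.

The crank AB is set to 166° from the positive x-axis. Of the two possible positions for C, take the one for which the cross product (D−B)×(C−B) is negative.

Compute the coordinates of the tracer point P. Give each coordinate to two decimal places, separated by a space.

-0.94 2.22

A=(0,0), D=(6.00,0)
B = A + 3.00·(cos166°, sin166°) = (-2.9109, 0.7258)
|BD| = 8.9404
circle(B,8.00) ∩ circle(D,3.00): a=7.5461, h=2.6563
  candidates: C₊=(4.8260,2.7607) cross=23.749; C₋=(4.3947,-2.5344) cross=-23.749
  mode - wants cross < 0 → take C=(4.3947,-2.5344) (cross=-23.749)
ex = (C−B)/|BC| = (0.9132,-0.4075); ey = (0.4075,0.9132)
P = B + 1.19·ex + 2.17·ey = (-0.9399,2.2225)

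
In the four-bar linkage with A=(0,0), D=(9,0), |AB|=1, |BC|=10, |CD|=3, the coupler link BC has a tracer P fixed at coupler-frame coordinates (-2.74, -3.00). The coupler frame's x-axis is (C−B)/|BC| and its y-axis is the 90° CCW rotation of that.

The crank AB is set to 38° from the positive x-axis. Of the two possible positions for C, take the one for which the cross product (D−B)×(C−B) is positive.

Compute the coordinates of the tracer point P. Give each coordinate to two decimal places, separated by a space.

-1.32 -2.85

A=(0,0), D=(9.00,0)
B = A + 1.00·(cos38°, sin38°) = (0.7880, 0.6157)
|BD| = 8.2350
circle(B,10.00) ∩ circle(D,3.00): a=9.6427, h=2.6492
  candidates: C₊=(10.6018,2.5366) cross=21.817; C₋=(10.2057,-2.7471) cross=-21.817
  mode + wants cross > 0 → take C=(10.6018,2.5366) (cross=21.817)
ex = (C−B)/|BC| = (0.9814,0.1921); ey = (-0.1921,0.9814)
P = B + -2.74·ex + -3.00·ey = (-1.3247,-2.8548)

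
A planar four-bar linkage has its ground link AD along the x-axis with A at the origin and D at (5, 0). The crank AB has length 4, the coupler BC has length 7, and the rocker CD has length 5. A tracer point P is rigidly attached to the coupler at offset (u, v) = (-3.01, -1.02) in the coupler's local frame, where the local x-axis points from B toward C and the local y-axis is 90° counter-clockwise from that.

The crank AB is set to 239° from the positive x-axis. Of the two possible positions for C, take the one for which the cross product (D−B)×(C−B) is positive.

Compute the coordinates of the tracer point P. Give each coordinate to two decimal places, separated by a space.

-2.42 -6.59

A=(0,0), D=(5.00,0)
B = A + 4.00·(cos239°, sin239°) = (-2.0602, -3.4287)
|BD| = 7.8487
circle(B,7.00) ∩ circle(D,5.00): a=5.4533, h=4.3889
  candidates: C₊=(0.9280,2.9015) cross=34.447; C₋=(4.7625,-4.9944) cross=-34.447
  mode + wants cross > 0 → take C=(0.9280,2.9015) (cross=34.447)
ex = (C−B)/|BC| = (0.4269,0.9043); ey = (-0.9043,0.4269)
P = B + -3.01·ex + -1.02·ey = (-2.4227,-6.5861)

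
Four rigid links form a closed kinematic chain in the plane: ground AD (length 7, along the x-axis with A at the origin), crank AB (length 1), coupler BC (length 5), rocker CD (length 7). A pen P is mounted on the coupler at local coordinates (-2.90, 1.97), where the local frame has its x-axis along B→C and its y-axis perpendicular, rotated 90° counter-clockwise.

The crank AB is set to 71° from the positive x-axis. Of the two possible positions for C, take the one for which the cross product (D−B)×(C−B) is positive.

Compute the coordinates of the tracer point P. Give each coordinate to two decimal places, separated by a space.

A=(0,0), D=(7.00,0)
B = A + 1.00·(cos71°, sin71°) = (0.3256, 0.9455)
|BD| = 6.7411
circle(B,5.00) ∩ circle(D,7.00): a=1.5904, h=4.7403
  candidates: C₊=(2.5651,5.4159) cross=31.955; C₋=(1.2354,-3.9710) cross=-31.955
  mode + wants cross > 0 → take C=(2.5651,5.4159) (cross=31.955)
ex = (C−B)/|BC| = (0.4479,0.8941); ey = (-0.8941,0.4479)
P = B + -2.90·ex + 1.97·ey = (-2.7347,-0.7649)

-2.73 -0.76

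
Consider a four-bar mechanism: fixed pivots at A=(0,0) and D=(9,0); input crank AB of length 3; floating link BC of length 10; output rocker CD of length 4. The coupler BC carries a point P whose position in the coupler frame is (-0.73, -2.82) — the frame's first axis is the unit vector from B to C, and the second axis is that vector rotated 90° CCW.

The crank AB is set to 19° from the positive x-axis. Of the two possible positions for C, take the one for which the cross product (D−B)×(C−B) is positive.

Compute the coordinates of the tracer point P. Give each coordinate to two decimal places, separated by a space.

2.15 -1.85

A=(0,0), D=(9.00,0)
B = A + 3.00·(cos19°, sin19°) = (2.8366, 0.9767)
|BD| = 6.2404
circle(B,10.00) ∩ circle(D,4.00): a=9.8506, h=1.7223
  candidates: C₊=(12.8353,1.1360) cross=10.748; C₋=(12.2962,-2.2661) cross=-10.748
  mode + wants cross > 0 → take C=(12.8353,1.1360) (cross=10.748)
ex = (C−B)/|BC| = (0.9999,0.0159); ey = (-0.0159,0.9999)
P = B + -0.73·ex + -2.82·ey = (2.1516,-1.8546)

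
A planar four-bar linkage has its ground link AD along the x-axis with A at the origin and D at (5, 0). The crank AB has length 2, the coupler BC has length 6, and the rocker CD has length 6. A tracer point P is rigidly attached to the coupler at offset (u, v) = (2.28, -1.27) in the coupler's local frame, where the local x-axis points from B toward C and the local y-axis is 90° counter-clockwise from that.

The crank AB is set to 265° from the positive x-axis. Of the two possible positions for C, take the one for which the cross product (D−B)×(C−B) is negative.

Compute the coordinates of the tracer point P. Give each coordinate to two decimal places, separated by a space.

A=(0,0), D=(5.00,0)
B = A + 2.00·(cos265°, sin265°) = (-0.1743, -1.9924)
|BD| = 5.5446
circle(B,6.00) ∩ circle(D,6.00): a=2.7723, h=5.3211
  candidates: C₊=(0.5008,3.9695) cross=29.504; C₋=(4.3249,-5.9619) cross=-29.504
  mode - wants cross < 0 → take C=(4.3249,-5.9619) (cross=-29.504)
ex = (C−B)/|BC| = (0.7499,-0.6616); ey = (0.6616,0.7499)
P = B + 2.28·ex + -1.27·ey = (0.6952,-4.4531)

0.70 -4.45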